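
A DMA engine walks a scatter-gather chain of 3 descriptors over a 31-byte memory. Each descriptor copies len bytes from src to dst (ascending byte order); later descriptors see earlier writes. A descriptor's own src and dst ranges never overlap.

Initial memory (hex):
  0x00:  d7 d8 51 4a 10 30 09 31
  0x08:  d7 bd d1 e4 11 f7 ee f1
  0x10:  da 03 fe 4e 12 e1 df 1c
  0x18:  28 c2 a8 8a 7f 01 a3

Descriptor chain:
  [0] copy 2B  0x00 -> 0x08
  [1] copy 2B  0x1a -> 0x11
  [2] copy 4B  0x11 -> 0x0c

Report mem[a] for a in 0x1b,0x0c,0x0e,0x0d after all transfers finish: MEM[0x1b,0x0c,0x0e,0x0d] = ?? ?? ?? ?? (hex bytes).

[0] 0x00->0x08 len=2 : d7 d8
[1] 0x1a->0x11 len=2 : a8 8a
[2] 0x11->0x0c len=4 : a8 8a 4e 12
query mem[0x1b]=0x8a, mem[0x0c]=0xa8, mem[0x0e]=0x4e, mem[0x0d]=0x8a

MEM[0x1b,0x0c,0x0e,0x0d] = 8a a8 4e 8a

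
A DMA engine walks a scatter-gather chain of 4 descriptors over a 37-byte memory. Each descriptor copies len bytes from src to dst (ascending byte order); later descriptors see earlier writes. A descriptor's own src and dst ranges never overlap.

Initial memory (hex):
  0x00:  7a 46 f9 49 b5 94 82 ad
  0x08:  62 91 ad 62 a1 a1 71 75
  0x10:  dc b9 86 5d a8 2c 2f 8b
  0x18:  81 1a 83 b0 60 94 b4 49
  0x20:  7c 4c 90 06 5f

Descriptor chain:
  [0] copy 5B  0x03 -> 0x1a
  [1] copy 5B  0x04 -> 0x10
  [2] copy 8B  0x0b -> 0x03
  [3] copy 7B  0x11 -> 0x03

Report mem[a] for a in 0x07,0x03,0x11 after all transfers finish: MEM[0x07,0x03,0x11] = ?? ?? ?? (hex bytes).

MEM[0x07,0x03,0x11] = 2c 94 94

  after D0: wrote 5B at 0x1a = 49b59482ad
  after D1: wrote 5B at 0x10 = b59482ad62
  after D2: wrote 8B at 0x03 = 62a1a17175b59482
  after D3: wrote 7B at 0x03 = 9482ad622c2f8b
query mem[0x07]=0x2c, mem[0x03]=0x94, mem[0x11]=0x94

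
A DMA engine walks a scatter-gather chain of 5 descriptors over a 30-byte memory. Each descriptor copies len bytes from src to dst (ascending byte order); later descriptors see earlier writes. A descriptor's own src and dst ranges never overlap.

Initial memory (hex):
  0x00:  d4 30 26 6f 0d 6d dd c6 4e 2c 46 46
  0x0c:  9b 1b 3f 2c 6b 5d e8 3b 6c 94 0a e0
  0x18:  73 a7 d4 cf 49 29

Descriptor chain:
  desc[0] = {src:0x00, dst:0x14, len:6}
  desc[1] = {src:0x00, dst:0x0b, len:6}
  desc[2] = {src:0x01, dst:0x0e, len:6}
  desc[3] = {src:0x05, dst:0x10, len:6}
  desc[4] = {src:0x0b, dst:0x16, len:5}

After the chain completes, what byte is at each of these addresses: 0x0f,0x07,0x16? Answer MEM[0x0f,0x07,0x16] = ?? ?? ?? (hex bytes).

  after D0: wrote 6B at 0x14 = d430266f0d6d
  after D1: wrote 6B at 0x0b = d430266f0d6d
  after D2: wrote 6B at 0x0e = 30266f0d6ddd
  after D3: wrote 6B at 0x10 = 6dddc64e2c46
  after D4: wrote 5B at 0x16 = d430263026
query mem[0x0f]=0x26, mem[0x07]=0xc6, mem[0x16]=0xd4

MEM[0x0f,0x07,0x16] = 26 c6 d4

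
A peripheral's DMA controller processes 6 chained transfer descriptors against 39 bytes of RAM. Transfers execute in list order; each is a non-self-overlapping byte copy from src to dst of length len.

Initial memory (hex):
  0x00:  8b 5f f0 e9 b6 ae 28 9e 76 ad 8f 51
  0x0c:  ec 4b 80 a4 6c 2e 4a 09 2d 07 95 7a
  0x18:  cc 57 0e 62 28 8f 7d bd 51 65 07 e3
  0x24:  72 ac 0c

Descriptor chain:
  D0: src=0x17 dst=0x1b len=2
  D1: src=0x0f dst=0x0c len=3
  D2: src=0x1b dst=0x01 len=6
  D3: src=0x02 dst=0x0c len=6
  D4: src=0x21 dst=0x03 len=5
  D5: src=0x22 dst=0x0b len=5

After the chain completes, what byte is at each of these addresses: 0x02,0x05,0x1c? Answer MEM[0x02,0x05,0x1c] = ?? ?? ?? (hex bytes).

[0] 0x17->0x1b len=2 : 7a cc
[1] 0x0f->0x0c len=3 : a4 6c 2e
[2] 0x1b->0x01 len=6 : 7a cc 8f 7d bd 51
[3] 0x02->0x0c len=6 : cc 8f 7d bd 51 9e
[4] 0x21->0x03 len=5 : 65 07 e3 72 ac
[5] 0x22->0x0b len=5 : 07 e3 72 ac 0c
query mem[0x02]=0xcc, mem[0x05]=0xe3, mem[0x1c]=0xcc

MEM[0x02,0x05,0x1c] = cc e3 cc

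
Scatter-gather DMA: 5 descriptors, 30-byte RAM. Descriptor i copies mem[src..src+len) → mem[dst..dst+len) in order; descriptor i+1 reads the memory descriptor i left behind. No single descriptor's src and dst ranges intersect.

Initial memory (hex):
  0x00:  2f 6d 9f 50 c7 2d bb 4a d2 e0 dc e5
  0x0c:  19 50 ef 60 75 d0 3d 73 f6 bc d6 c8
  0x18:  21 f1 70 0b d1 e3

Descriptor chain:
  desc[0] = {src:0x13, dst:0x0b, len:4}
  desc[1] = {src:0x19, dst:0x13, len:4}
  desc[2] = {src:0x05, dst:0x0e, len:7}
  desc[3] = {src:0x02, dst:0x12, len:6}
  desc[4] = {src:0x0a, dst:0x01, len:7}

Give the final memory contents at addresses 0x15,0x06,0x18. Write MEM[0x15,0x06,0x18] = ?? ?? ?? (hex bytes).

D0: mem[0x0b..0x0e] <- [73 f6 bc d6]
D1: mem[0x13..0x16] <- [f1 70 0b d1]
D2: mem[0x0e..0x14] <- [2d bb 4a d2 e0 dc 73]
D3: mem[0x12..0x17] <- [9f 50 c7 2d bb 4a]
D4: mem[0x01..0x07] <- [dc 73 f6 bc 2d bb 4a]
query mem[0x15]=0x2d, mem[0x06]=0xbb, mem[0x18]=0x21

MEM[0x15,0x06,0x18] = 2d bb 21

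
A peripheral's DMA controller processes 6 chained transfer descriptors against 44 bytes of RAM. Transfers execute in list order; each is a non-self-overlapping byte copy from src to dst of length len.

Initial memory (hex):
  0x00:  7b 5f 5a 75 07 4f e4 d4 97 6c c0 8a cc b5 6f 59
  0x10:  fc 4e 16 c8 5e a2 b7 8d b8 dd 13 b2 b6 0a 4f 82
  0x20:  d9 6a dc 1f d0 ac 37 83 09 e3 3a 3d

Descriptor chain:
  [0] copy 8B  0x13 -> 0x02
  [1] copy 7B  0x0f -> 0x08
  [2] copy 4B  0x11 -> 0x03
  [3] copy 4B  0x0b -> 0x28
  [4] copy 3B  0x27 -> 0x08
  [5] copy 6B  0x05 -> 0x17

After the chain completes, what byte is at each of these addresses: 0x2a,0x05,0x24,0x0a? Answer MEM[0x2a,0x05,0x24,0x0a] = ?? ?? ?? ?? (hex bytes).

D0: mem[0x02..0x09] <- [c8 5e a2 b7 8d b8 dd 13]
D1: mem[0x08..0x0e] <- [59 fc 4e 16 c8 5e a2]
D2: mem[0x03..0x06] <- [4e 16 c8 5e]
D3: mem[0x28..0x2b] <- [16 c8 5e a2]
D4: mem[0x08..0x0a] <- [83 16 c8]
D5: mem[0x17..0x1c] <- [c8 5e b8 83 16 c8]
query mem[0x2a]=0x5e, mem[0x05]=0xc8, mem[0x24]=0xd0, mem[0x0a]=0xc8

MEM[0x2a,0x05,0x24,0x0a] = 5e c8 d0 c8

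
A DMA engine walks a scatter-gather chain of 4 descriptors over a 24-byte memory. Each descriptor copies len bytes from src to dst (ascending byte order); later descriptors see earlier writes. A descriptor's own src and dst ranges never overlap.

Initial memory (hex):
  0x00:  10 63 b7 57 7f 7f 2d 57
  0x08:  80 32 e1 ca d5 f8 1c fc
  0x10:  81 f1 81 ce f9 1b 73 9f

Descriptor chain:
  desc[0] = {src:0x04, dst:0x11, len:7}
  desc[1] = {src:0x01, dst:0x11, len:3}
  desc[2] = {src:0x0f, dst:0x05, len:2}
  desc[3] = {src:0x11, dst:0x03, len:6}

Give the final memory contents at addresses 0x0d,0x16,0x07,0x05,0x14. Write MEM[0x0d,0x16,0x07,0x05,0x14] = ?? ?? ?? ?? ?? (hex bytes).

MEM[0x0d,0x16,0x07,0x05,0x14] = f8 32 80 57 57

  after D0: wrote 7B at 0x11 = 7f7f2d578032e1
  after D1: wrote 3B at 0x11 = 63b757
  after D2: wrote 2B at 0x05 = fc81
  after D3: wrote 6B at 0x03 = 63b757578032
query mem[0x0d]=0xf8, mem[0x16]=0x32, mem[0x07]=0x80, mem[0x05]=0x57, mem[0x14]=0x57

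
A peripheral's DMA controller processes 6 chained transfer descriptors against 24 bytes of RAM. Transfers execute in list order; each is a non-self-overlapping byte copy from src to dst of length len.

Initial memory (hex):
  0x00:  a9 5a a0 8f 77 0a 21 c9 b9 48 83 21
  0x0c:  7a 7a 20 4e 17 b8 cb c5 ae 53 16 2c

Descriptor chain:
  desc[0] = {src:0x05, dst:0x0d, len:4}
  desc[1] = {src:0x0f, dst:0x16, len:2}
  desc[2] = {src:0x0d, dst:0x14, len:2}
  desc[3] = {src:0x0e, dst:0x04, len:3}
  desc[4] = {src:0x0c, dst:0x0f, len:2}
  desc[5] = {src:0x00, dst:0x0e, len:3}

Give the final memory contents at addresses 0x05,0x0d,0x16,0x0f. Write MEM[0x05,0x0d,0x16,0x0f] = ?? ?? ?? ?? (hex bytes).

MEM[0x05,0x0d,0x16,0x0f] = c9 0a c9 5a

#0 dst[0x0d+4] := {0x0a,0x21,0xc9,0xb9}
#1 dst[0x16+2] := {0xc9,0xb9}
#2 dst[0x14+2] := {0x0a,0x21}
#3 dst[0x04+3] := {0x21,0xc9,0xb9}
#4 dst[0x0f+2] := {0x7a,0x0a}
#5 dst[0x0e+3] := {0xa9,0x5a,0xa0}
query mem[0x05]=0xc9, mem[0x0d]=0x0a, mem[0x16]=0xc9, mem[0x0f]=0x5a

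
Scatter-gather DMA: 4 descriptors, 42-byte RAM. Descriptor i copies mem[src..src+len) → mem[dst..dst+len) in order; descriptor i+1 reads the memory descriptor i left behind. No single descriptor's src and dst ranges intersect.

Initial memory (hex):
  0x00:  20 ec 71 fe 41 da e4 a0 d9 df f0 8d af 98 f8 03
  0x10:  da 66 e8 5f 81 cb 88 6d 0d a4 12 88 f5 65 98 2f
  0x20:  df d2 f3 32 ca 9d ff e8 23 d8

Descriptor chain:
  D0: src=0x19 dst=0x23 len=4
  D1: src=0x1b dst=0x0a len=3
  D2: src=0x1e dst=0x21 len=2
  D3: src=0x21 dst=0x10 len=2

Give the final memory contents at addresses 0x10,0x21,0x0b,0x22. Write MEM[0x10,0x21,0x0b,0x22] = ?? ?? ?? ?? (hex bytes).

MEM[0x10,0x21,0x0b,0x22] = 98 98 f5 2f

  after D0: wrote 4B at 0x23 = a41288f5
  after D1: wrote 3B at 0x0a = 88f565
  after D2: wrote 2B at 0x21 = 982f
  after D3: wrote 2B at 0x10 = 982f
query mem[0x10]=0x98, mem[0x21]=0x98, mem[0x0b]=0xf5, mem[0x22]=0x2f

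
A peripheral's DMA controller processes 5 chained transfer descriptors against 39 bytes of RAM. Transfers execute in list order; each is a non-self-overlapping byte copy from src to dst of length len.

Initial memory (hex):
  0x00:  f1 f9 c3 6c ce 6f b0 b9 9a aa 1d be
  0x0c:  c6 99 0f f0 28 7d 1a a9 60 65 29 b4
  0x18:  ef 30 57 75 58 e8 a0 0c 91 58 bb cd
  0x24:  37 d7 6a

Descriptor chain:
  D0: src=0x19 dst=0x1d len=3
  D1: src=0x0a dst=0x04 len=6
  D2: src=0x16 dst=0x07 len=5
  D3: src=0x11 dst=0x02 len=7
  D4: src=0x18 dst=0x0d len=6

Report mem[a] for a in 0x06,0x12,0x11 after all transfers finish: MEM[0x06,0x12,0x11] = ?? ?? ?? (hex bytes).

MEM[0x06,0x12,0x11] = 65 30 58

#0 dst[0x1d+3] := {0x30,0x57,0x75}
#1 dst[0x04+6] := {0x1d,0xbe,0xc6,0x99,0x0f,0xf0}
#2 dst[0x07+5] := {0x29,0xb4,0xef,0x30,0x57}
#3 dst[0x02+7] := {0x7d,0x1a,0xa9,0x60,0x65,0x29,0xb4}
#4 dst[0x0d+6] := {0xef,0x30,0x57,0x75,0x58,0x30}
query mem[0x06]=0x65, mem[0x12]=0x30, mem[0x11]=0x58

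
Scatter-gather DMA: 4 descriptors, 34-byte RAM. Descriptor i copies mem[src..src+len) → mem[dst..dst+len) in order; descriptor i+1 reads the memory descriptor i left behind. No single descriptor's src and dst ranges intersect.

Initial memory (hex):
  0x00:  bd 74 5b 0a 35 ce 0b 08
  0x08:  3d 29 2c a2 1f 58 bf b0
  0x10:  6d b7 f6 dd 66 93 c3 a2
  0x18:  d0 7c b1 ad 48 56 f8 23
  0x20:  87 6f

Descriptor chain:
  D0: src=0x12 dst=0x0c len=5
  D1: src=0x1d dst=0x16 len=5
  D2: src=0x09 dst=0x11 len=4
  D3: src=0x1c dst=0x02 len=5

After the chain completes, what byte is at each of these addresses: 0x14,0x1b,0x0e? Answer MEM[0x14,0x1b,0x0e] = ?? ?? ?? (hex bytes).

#0 dst[0x0c+5] := {0xf6,0xdd,0x66,0x93,0xc3}
#1 dst[0x16+5] := {0x56,0xf8,0x23,0x87,0x6f}
#2 dst[0x11+4] := {0x29,0x2c,0xa2,0xf6}
#3 dst[0x02+5] := {0x48,0x56,0xf8,0x23,0x87}
query mem[0x14]=0xf6, mem[0x1b]=0xad, mem[0x0e]=0x66

MEM[0x14,0x1b,0x0e] = f6 ad 66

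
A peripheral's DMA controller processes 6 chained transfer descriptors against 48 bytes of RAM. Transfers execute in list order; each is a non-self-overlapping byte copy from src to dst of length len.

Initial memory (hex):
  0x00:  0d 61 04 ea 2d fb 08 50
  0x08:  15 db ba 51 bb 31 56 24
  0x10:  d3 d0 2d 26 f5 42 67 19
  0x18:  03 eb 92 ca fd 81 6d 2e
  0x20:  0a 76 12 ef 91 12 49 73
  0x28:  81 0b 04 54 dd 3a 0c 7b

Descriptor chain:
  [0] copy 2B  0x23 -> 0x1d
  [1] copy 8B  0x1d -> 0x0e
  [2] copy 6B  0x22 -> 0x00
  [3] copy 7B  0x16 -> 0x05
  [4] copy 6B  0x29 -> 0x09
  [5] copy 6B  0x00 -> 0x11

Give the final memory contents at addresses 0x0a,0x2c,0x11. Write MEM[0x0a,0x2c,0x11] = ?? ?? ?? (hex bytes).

D0: mem[0x1d..0x1e] <- [ef 91]
D1: mem[0x0e..0x15] <- [ef 91 2e 0a 76 12 ef 91]
D2: mem[0x00..0x05] <- [12 ef 91 12 49 73]
D3: mem[0x05..0x0b] <- [67 19 03 eb 92 ca fd]
D4: mem[0x09..0x0e] <- [0b 04 54 dd 3a 0c]
D5: mem[0x11..0x16] <- [12 ef 91 12 49 67]
query mem[0x0a]=0x04, mem[0x2c]=0xdd, mem[0x11]=0x12

MEM[0x0a,0x2c,0x11] = 04 dd 12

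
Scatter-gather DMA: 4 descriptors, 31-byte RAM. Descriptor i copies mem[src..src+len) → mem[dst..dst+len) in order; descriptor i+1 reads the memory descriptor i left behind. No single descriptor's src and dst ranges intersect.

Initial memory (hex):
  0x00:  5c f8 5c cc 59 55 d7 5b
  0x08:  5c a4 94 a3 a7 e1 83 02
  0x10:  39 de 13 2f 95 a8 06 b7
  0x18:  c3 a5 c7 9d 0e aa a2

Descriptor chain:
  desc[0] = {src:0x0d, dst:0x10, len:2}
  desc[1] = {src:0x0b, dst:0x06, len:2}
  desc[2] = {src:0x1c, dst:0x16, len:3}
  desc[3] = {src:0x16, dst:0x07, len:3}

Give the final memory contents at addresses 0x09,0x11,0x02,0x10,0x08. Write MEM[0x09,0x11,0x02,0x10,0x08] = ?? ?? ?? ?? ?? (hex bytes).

  after D0: wrote 2B at 0x10 = e183
  after D1: wrote 2B at 0x06 = a3a7
  after D2: wrote 3B at 0x16 = 0eaaa2
  after D3: wrote 3B at 0x07 = 0eaaa2
query mem[0x09]=0xa2, mem[0x11]=0x83, mem[0x02]=0x5c, mem[0x10]=0xe1, mem[0x08]=0xaa

MEM[0x09,0x11,0x02,0x10,0x08] = a2 83 5c e1 aa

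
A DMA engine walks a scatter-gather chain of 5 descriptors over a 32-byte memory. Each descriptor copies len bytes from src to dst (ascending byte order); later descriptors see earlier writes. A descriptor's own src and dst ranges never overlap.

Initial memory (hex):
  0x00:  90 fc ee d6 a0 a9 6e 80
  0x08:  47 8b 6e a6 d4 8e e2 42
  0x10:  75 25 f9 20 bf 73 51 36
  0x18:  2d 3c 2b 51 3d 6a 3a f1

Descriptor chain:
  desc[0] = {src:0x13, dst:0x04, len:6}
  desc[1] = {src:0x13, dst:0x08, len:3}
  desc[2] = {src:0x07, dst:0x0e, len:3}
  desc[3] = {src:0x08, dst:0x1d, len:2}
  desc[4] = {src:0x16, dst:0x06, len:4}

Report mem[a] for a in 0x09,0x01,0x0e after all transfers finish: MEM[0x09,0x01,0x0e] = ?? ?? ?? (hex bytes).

MEM[0x09,0x01,0x0e] = 3c fc 51

  after D0: wrote 6B at 0x04 = 20bf7351362d
  after D1: wrote 3B at 0x08 = 20bf73
  after D2: wrote 3B at 0x0e = 5120bf
  after D3: wrote 2B at 0x1d = 20bf
  after D4: wrote 4B at 0x06 = 51362d3c
query mem[0x09]=0x3c, mem[0x01]=0xfc, mem[0x0e]=0x51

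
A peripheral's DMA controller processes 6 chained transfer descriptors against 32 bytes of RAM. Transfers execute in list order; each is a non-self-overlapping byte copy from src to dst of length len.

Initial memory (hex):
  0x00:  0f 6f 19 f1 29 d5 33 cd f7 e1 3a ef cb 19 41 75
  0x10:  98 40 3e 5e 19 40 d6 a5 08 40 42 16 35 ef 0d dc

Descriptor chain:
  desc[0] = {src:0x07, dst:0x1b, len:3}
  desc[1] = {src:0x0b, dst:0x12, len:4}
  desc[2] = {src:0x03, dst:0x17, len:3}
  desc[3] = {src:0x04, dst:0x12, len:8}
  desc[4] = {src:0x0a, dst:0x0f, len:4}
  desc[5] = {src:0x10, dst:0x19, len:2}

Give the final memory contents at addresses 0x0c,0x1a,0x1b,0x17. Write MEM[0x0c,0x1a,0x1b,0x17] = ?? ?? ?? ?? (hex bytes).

MEM[0x0c,0x1a,0x1b,0x17] = cb cb cd e1

D0: mem[0x1b..0x1d] <- [cd f7 e1]
D1: mem[0x12..0x15] <- [ef cb 19 41]
D2: mem[0x17..0x19] <- [f1 29 d5]
D3: mem[0x12..0x19] <- [29 d5 33 cd f7 e1 3a ef]
D4: mem[0x0f..0x12] <- [3a ef cb 19]
D5: mem[0x19..0x1a] <- [ef cb]
query mem[0x0c]=0xcb, mem[0x1a]=0xcb, mem[0x1b]=0xcd, mem[0x17]=0xe1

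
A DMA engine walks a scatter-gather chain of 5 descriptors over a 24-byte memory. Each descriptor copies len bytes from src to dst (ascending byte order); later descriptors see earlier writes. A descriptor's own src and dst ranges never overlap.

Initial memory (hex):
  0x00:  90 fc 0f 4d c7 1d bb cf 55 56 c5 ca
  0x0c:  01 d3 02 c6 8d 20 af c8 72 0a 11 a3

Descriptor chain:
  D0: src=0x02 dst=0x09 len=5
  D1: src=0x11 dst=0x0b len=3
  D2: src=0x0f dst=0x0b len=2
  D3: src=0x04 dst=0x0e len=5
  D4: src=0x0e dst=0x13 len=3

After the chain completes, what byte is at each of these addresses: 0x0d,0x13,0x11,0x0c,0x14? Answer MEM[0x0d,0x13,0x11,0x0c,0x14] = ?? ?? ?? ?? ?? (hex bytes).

[0] 0x02->0x09 len=5 : 0f 4d c7 1d bb
[1] 0x11->0x0b len=3 : 20 af c8
[2] 0x0f->0x0b len=2 : c6 8d
[3] 0x04->0x0e len=5 : c7 1d bb cf 55
[4] 0x0e->0x13 len=3 : c7 1d bb
query mem[0x0d]=0xc8, mem[0x13]=0xc7, mem[0x11]=0xcf, mem[0x0c]=0x8d, mem[0x14]=0x1d

MEM[0x0d,0x13,0x11,0x0c,0x14] = c8 c7 cf 8d 1d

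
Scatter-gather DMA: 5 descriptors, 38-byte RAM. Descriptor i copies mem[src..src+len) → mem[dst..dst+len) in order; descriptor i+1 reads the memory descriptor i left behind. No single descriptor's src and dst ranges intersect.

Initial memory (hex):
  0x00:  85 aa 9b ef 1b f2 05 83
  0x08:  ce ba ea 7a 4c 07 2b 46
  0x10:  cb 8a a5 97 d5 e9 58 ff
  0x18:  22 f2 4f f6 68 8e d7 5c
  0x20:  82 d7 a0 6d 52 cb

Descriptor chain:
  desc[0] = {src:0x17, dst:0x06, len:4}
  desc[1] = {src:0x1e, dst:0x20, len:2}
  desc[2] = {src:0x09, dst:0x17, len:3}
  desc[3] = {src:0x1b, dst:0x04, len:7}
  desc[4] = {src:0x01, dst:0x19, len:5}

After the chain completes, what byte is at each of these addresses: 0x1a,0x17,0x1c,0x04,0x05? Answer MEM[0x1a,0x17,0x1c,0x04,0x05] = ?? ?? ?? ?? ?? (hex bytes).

MEM[0x1a,0x17,0x1c,0x04,0x05] = 9b 4f f6 f6 68

  after D0: wrote 4B at 0x06 = ff22f24f
  after D1: wrote 2B at 0x20 = d75c
  after D2: wrote 3B at 0x17 = 4fea7a
  after D3: wrote 7B at 0x04 = f6688ed75cd75c
  after D4: wrote 5B at 0x19 = aa9beff668
query mem[0x1a]=0x9b, mem[0x17]=0x4f, mem[0x1c]=0xf6, mem[0x04]=0xf6, mem[0x05]=0x68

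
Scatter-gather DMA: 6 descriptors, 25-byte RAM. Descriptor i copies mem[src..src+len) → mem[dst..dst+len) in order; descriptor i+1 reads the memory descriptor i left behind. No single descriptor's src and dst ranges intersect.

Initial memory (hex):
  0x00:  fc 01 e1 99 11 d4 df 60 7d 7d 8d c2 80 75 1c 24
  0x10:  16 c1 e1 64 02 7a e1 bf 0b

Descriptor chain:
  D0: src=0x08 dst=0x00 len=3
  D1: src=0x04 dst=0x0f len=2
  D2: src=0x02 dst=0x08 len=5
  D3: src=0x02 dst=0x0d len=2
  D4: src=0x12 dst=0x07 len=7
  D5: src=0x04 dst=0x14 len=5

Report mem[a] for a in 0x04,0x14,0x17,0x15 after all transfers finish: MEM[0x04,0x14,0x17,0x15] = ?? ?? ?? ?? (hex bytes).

MEM[0x04,0x14,0x17,0x15] = 11 11 e1 d4

#0 dst[0x00+3] := {0x7d,0x7d,0x8d}
#1 dst[0x0f+2] := {0x11,0xd4}
#2 dst[0x08+5] := {0x8d,0x99,0x11,0xd4,0xdf}
#3 dst[0x0d+2] := {0x8d,0x99}
#4 dst[0x07+7] := {0xe1,0x64,0x02,0x7a,0xe1,0xbf,0x0b}
#5 dst[0x14+5] := {0x11,0xd4,0xdf,0xe1,0x64}
query mem[0x04]=0x11, mem[0x14]=0x11, mem[0x17]=0xe1, mem[0x15]=0xd4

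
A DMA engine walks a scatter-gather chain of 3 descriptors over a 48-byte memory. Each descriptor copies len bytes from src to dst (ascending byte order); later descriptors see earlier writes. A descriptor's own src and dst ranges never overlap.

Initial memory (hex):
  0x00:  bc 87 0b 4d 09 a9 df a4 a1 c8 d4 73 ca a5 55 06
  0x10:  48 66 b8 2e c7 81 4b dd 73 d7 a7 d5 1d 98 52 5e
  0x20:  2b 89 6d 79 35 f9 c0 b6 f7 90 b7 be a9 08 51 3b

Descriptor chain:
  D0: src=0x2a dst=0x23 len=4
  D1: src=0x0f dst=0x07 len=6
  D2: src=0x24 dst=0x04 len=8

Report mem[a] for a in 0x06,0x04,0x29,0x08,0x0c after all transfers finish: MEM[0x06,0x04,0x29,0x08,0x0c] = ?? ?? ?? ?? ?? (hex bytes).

MEM[0x06,0x04,0x29,0x08,0x0c] = 08 be 90 f7 c7

#0 dst[0x23+4] := {0xb7,0xbe,0xa9,0x08}
#1 dst[0x07+6] := {0x06,0x48,0x66,0xb8,0x2e,0xc7}
#2 dst[0x04+8] := {0xbe,0xa9,0x08,0xb6,0xf7,0x90,0xb7,0xbe}
query mem[0x06]=0x08, mem[0x04]=0xbe, mem[0x29]=0x90, mem[0x08]=0xf7, mem[0x0c]=0xc7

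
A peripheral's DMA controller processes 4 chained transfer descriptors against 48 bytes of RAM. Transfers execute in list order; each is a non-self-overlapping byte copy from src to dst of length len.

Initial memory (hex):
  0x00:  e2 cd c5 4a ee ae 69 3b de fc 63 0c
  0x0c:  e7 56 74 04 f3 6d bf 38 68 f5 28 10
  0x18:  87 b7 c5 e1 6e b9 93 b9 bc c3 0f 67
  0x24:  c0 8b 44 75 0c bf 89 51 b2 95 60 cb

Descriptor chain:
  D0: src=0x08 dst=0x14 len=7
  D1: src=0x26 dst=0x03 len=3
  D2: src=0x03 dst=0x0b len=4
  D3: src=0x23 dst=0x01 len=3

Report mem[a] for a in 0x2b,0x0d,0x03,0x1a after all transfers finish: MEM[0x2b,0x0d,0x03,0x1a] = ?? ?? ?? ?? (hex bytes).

MEM[0x2b,0x0d,0x03,0x1a] = 51 0c 8b 74

#0 dst[0x14+7] := {0xde,0xfc,0x63,0x0c,0xe7,0x56,0x74}
#1 dst[0x03+3] := {0x44,0x75,0x0c}
#2 dst[0x0b+4] := {0x44,0x75,0x0c,0x69}
#3 dst[0x01+3] := {0x67,0xc0,0x8b}
query mem[0x2b]=0x51, mem[0x0d]=0x0c, mem[0x03]=0x8b, mem[0x1a]=0x74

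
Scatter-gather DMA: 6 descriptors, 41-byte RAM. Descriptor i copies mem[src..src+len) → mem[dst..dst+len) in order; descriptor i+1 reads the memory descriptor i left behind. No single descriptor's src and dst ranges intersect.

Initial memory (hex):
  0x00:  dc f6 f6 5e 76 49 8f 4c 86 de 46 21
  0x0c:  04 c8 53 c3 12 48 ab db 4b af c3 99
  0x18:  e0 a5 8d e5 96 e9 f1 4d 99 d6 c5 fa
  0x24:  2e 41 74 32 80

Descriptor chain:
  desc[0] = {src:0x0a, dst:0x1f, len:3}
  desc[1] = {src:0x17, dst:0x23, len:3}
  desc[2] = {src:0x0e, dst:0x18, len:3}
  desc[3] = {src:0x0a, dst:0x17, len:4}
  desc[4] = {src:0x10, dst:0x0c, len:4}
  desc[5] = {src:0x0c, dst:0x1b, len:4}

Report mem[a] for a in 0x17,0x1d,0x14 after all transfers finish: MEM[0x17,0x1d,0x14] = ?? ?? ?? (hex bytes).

[0] 0x0a->0x1f len=3 : 46 21 04
[1] 0x17->0x23 len=3 : 99 e0 a5
[2] 0x0e->0x18 len=3 : 53 c3 12
[3] 0x0a->0x17 len=4 : 46 21 04 c8
[4] 0x10->0x0c len=4 : 12 48 ab db
[5] 0x0c->0x1b len=4 : 12 48 ab db
query mem[0x17]=0x46, mem[0x1d]=0xab, mem[0x14]=0x4b

MEM[0x17,0x1d,0x14] = 46 ab 4b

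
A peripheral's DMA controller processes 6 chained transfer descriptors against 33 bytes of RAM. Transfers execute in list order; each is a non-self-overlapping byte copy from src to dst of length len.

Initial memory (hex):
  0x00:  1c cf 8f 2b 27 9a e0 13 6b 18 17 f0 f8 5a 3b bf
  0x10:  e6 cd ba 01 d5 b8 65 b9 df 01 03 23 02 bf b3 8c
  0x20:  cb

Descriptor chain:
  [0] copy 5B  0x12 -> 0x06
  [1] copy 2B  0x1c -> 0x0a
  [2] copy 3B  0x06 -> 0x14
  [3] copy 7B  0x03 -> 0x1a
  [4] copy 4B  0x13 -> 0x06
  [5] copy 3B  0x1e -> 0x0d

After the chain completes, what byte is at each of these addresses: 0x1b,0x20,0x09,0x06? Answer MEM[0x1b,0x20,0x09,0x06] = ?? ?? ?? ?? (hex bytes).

D0: mem[0x06..0x0a] <- [ba 01 d5 b8 65]
D1: mem[0x0a..0x0b] <- [02 bf]
D2: mem[0x14..0x16] <- [ba 01 d5]
D3: mem[0x1a..0x20] <- [2b 27 9a ba 01 d5 b8]
D4: mem[0x06..0x09] <- [01 ba 01 d5]
D5: mem[0x0d..0x0f] <- [01 d5 b8]
query mem[0x1b]=0x27, mem[0x20]=0xb8, mem[0x09]=0xd5, mem[0x06]=0x01

MEM[0x1b,0x20,0x09,0x06] = 27 b8 d5 01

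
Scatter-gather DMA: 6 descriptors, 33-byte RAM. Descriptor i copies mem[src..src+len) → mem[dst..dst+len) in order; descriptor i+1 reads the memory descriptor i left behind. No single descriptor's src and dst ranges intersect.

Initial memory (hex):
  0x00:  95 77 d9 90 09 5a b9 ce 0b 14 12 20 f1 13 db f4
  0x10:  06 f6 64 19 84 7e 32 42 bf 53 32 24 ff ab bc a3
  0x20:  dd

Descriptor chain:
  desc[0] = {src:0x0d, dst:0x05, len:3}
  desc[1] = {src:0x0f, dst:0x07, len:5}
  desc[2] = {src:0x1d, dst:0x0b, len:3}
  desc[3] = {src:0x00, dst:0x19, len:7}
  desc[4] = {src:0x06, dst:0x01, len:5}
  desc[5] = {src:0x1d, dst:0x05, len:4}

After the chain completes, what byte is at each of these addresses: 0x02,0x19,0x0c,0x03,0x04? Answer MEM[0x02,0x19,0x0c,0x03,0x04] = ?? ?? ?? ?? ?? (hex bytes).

#0 dst[0x05+3] := {0x13,0xdb,0xf4}
#1 dst[0x07+5] := {0xf4,0x06,0xf6,0x64,0x19}
#2 dst[0x0b+3] := {0xab,0xbc,0xa3}
#3 dst[0x19+7] := {0x95,0x77,0xd9,0x90,0x09,0x13,0xdb}
#4 dst[0x01+5] := {0xdb,0xf4,0x06,0xf6,0x64}
#5 dst[0x05+4] := {0x09,0x13,0xdb,0xdd}
query mem[0x02]=0xf4, mem[0x19]=0x95, mem[0x0c]=0xbc, mem[0x03]=0x06, mem[0x04]=0xf6

MEM[0x02,0x19,0x0c,0x03,0x04] = f4 95 bc 06 f6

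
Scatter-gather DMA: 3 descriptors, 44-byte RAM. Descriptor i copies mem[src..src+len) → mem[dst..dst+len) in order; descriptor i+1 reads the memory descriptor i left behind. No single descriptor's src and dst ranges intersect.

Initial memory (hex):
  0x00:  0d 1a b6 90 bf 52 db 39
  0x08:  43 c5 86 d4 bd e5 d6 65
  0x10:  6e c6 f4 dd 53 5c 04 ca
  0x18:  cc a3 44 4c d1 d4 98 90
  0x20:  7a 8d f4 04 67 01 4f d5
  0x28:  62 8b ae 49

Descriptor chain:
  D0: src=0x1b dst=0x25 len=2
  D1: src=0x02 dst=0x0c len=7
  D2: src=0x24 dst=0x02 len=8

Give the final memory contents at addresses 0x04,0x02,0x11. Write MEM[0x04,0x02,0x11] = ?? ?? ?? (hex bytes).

MEM[0x04,0x02,0x11] = d1 67 39

[0] 0x1b->0x25 len=2 : 4c d1
[1] 0x02->0x0c len=7 : b6 90 bf 52 db 39 43
[2] 0x24->0x02 len=8 : 67 4c d1 d5 62 8b ae 49
query mem[0x04]=0xd1, mem[0x02]=0x67, mem[0x11]=0x39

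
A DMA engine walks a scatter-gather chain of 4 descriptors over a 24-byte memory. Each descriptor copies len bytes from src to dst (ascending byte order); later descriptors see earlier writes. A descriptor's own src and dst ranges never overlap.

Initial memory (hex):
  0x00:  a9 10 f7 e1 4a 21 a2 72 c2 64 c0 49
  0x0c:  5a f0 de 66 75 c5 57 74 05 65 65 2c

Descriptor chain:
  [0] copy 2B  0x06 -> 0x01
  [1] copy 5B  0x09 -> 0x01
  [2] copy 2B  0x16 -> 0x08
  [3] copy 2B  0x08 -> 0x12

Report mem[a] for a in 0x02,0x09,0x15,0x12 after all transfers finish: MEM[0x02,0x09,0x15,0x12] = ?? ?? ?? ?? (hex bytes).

D0: mem[0x01..0x02] <- [a2 72]
D1: mem[0x01..0x05] <- [64 c0 49 5a f0]
D2: mem[0x08..0x09] <- [65 2c]
D3: mem[0x12..0x13] <- [65 2c]
query mem[0x02]=0xc0, mem[0x09]=0x2c, mem[0x15]=0x65, mem[0x12]=0x65

MEM[0x02,0x09,0x15,0x12] = c0 2c 65 65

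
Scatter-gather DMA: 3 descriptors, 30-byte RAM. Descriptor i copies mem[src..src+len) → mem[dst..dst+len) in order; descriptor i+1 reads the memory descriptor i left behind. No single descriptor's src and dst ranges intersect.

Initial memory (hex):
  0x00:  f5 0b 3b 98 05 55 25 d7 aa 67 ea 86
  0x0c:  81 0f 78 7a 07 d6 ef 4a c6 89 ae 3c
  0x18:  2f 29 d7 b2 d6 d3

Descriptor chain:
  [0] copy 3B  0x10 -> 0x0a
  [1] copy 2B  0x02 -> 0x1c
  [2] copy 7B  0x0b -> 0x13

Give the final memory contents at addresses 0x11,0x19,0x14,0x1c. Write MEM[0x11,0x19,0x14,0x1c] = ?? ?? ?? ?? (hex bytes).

#0 dst[0x0a+3] := {0x07,0xd6,0xef}
#1 dst[0x1c+2] := {0x3b,0x98}
#2 dst[0x13+7] := {0xd6,0xef,0x0f,0x78,0x7a,0x07,0xd6}
query mem[0x11]=0xd6, mem[0x19]=0xd6, mem[0x14]=0xef, mem[0x1c]=0x3b

MEM[0x11,0x19,0x14,0x1c] = d6 d6 ef 3b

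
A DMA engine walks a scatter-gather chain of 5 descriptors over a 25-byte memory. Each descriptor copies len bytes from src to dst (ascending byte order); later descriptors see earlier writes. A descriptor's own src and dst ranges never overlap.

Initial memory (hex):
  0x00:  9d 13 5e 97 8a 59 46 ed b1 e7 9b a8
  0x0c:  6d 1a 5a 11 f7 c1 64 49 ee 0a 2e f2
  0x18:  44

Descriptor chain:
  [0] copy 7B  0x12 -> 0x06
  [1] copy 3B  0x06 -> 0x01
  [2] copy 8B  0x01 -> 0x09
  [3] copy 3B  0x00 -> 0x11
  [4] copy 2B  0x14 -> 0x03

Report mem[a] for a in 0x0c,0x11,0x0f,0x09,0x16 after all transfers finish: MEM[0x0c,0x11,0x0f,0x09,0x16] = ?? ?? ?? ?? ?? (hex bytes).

[0] 0x12->0x06 len=7 : 64 49 ee 0a 2e f2 44
[1] 0x06->0x01 len=3 : 64 49 ee
[2] 0x01->0x09 len=8 : 64 49 ee 8a 59 64 49 ee
[3] 0x00->0x11 len=3 : 9d 64 49
[4] 0x14->0x03 len=2 : ee 0a
query mem[0x0c]=0x8a, mem[0x11]=0x9d, mem[0x0f]=0x49, mem[0x09]=0x64, mem[0x16]=0x2e

MEM[0x0c,0x11,0x0f,0x09,0x16] = 8a 9d 49 64 2e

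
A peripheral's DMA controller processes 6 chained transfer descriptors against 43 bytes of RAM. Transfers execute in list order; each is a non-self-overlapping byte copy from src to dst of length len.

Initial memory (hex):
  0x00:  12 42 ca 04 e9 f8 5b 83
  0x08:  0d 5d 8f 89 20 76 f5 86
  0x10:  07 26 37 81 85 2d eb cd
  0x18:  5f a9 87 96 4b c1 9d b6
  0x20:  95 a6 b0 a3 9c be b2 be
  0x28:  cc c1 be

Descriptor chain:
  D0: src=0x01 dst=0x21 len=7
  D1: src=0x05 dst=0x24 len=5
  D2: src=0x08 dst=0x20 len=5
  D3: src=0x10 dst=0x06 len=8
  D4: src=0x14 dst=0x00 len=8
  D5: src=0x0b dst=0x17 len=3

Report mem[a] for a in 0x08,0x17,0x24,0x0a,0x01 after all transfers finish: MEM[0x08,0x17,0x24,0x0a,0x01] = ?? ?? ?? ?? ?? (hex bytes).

  after D0: wrote 7B at 0x21 = 42ca04e9f85b83
  after D1: wrote 5B at 0x24 = f85b830d5d
  after D2: wrote 5B at 0x20 = 0d5d8f8920
  after D3: wrote 8B at 0x06 = 07263781852debcd
  after D4: wrote 8B at 0x00 = 852debcd5fa98796
  after D5: wrote 3B at 0x17 = 2debcd
query mem[0x08]=0x37, mem[0x17]=0x2d, mem[0x24]=0x20, mem[0x0a]=0x85, mem[0x01]=0x2d

MEM[0x08,0x17,0x24,0x0a,0x01] = 37 2d 20 85 2d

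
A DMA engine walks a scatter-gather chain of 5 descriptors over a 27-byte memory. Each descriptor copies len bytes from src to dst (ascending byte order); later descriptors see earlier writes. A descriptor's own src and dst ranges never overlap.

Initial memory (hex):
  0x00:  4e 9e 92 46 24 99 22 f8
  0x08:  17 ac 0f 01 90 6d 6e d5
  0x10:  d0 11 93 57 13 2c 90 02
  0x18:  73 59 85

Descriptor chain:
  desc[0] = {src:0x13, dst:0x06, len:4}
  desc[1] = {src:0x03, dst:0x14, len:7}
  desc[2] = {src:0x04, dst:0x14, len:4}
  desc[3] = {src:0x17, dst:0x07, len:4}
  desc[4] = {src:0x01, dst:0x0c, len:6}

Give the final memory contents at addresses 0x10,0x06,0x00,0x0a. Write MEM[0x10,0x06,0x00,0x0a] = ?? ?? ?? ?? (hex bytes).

MEM[0x10,0x06,0x00,0x0a] = 99 57 4e 90

  after D0: wrote 4B at 0x06 = 57132c90
  after D1: wrote 7B at 0x14 = 46249957132c90
  after D2: wrote 4B at 0x14 = 24995713
  after D3: wrote 4B at 0x07 = 13132c90
  after D4: wrote 6B at 0x0c = 9e9246249957
query mem[0x10]=0x99, mem[0x06]=0x57, mem[0x00]=0x4e, mem[0x0a]=0x90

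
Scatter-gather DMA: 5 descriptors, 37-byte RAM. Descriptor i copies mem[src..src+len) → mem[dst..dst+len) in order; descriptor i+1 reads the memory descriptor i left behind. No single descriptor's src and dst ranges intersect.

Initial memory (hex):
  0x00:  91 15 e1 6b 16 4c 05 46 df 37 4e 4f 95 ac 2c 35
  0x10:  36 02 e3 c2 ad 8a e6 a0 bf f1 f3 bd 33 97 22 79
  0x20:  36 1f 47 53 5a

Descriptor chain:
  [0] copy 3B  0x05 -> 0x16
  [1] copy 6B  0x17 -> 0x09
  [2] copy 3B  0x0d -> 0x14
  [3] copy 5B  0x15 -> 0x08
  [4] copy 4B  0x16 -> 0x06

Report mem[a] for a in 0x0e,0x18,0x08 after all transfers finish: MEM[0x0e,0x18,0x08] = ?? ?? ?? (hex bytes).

MEM[0x0e,0x18,0x08] = 33 46 46

  after D0: wrote 3B at 0x16 = 4c0546
  after D1: wrote 6B at 0x09 = 0546f1f3bd33
  after D2: wrote 3B at 0x14 = bd3335
  after D3: wrote 5B at 0x08 = 33350546f1
  after D4: wrote 4B at 0x06 = 350546f1
query mem[0x0e]=0x33, mem[0x18]=0x46, mem[0x08]=0x46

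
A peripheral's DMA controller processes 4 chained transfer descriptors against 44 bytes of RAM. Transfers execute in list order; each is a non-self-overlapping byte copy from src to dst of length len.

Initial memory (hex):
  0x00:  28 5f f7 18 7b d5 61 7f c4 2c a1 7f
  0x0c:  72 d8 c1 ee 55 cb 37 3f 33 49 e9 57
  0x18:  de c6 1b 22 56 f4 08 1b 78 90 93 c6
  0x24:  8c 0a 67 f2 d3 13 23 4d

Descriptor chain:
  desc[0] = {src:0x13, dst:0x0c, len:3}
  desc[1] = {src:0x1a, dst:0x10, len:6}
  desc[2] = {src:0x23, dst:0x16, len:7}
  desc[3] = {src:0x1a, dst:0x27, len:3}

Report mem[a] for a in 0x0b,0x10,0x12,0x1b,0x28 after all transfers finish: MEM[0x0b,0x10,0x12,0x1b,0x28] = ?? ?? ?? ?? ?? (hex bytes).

  after D0: wrote 3B at 0x0c = 3f3349
  after D1: wrote 6B at 0x10 = 1b2256f4081b
  after D2: wrote 7B at 0x16 = c68c0a67f2d313
  after D3: wrote 3B at 0x27 = f2d313
query mem[0x0b]=0x7f, mem[0x10]=0x1b, mem[0x12]=0x56, mem[0x1b]=0xd3, mem[0x28]=0xd3

MEM[0x0b,0x10,0x12,0x1b,0x28] = 7f 1b 56 d3 d3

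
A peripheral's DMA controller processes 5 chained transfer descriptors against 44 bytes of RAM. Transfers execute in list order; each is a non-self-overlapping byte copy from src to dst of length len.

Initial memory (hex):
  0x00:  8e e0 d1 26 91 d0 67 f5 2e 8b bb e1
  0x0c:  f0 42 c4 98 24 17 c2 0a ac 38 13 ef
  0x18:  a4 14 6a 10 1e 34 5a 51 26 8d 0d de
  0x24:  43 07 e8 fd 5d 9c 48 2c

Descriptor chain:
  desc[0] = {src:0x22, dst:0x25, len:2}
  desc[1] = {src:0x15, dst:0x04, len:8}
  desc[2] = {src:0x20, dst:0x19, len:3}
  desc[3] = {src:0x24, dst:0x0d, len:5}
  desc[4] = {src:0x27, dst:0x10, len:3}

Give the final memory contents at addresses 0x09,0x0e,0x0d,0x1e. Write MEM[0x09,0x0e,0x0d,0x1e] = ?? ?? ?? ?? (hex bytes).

  after D0: wrote 2B at 0x25 = 0dde
  after D1: wrote 8B at 0x04 = 3813efa4146a101e
  after D2: wrote 3B at 0x19 = 268d0d
  after D3: wrote 5B at 0x0d = 430ddefd5d
  after D4: wrote 3B at 0x10 = fd5d9c
query mem[0x09]=0x6a, mem[0x0e]=0x0d, mem[0x0d]=0x43, mem[0x1e]=0x5a

MEM[0x09,0x0e,0x0d,0x1e] = 6a 0d 43 5a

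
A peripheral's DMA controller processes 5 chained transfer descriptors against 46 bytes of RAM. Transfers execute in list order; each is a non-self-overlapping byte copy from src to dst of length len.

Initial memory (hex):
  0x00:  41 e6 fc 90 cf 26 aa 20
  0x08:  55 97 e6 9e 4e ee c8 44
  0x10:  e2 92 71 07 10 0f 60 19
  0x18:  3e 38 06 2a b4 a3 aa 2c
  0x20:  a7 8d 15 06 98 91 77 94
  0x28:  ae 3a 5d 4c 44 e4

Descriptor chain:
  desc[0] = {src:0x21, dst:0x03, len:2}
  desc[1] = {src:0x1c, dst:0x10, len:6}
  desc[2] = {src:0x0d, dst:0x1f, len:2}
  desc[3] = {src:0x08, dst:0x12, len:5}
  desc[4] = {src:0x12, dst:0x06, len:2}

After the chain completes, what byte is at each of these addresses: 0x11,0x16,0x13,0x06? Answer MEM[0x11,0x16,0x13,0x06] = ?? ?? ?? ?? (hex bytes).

MEM[0x11,0x16,0x13,0x06] = a3 4e 97 55

D0: mem[0x03..0x04] <- [8d 15]
D1: mem[0x10..0x15] <- [b4 a3 aa 2c a7 8d]
D2: mem[0x1f..0x20] <- [ee c8]
D3: mem[0x12..0x16] <- [55 97 e6 9e 4e]
D4: mem[0x06..0x07] <- [55 97]
query mem[0x11]=0xa3, mem[0x16]=0x4e, mem[0x13]=0x97, mem[0x06]=0x55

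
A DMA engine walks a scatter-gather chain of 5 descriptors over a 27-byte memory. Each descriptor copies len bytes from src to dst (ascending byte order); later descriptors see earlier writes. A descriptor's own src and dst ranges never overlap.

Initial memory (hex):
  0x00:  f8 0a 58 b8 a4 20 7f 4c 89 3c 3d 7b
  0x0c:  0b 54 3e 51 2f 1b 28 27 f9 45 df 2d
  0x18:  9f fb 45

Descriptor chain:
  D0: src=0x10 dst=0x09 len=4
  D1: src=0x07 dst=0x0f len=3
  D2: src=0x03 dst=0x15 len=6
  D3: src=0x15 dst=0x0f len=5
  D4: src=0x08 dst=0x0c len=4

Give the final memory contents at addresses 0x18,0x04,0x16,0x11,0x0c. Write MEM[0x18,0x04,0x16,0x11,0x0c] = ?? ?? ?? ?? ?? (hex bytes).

[0] 0x10->0x09 len=4 : 2f 1b 28 27
[1] 0x07->0x0f len=3 : 4c 89 2f
[2] 0x03->0x15 len=6 : b8 a4 20 7f 4c 89
[3] 0x15->0x0f len=5 : b8 a4 20 7f 4c
[4] 0x08->0x0c len=4 : 89 2f 1b 28
query mem[0x18]=0x7f, mem[0x04]=0xa4, mem[0x16]=0xa4, mem[0x11]=0x20, mem[0x0c]=0x89

MEM[0x18,0x04,0x16,0x11,0x0c] = 7f a4 a4 20 89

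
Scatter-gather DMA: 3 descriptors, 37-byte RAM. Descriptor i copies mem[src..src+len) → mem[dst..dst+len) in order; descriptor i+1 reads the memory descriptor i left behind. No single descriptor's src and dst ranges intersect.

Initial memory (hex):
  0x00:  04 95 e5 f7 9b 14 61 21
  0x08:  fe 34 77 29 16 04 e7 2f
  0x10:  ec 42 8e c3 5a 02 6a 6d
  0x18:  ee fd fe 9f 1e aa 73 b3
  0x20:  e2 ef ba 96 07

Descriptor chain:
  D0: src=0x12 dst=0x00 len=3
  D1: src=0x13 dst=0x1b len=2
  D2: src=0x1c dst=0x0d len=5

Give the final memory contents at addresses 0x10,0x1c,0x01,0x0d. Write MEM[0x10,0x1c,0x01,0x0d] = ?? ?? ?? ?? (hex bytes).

[0] 0x12->0x00 len=3 : 8e c3 5a
[1] 0x13->0x1b len=2 : c3 5a
[2] 0x1c->0x0d len=5 : 5a aa 73 b3 e2
query mem[0x10]=0xb3, mem[0x1c]=0x5a, mem[0x01]=0xc3, mem[0x0d]=0x5a

MEM[0x10,0x1c,0x01,0x0d] = b3 5a c3 5a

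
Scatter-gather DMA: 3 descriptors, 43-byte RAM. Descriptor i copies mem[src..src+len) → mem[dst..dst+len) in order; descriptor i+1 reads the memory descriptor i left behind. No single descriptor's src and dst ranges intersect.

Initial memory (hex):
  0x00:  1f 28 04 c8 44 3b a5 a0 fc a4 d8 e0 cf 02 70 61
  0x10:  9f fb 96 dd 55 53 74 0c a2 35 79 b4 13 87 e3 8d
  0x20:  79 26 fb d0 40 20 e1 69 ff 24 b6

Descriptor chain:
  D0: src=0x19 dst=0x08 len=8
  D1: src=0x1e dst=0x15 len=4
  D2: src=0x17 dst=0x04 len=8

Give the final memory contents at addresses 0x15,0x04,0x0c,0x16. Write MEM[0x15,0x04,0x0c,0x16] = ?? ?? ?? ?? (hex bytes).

  after D0: wrote 8B at 0x08 = 3579b41387e38d79
  after D1: wrote 4B at 0x15 = e38d7926
  after D2: wrote 8B at 0x04 = 79263579b41387e3
query mem[0x15]=0xe3, mem[0x04]=0x79, mem[0x0c]=0x87, mem[0x16]=0x8d

MEM[0x15,0x04,0x0c,0x16] = e3 79 87 8d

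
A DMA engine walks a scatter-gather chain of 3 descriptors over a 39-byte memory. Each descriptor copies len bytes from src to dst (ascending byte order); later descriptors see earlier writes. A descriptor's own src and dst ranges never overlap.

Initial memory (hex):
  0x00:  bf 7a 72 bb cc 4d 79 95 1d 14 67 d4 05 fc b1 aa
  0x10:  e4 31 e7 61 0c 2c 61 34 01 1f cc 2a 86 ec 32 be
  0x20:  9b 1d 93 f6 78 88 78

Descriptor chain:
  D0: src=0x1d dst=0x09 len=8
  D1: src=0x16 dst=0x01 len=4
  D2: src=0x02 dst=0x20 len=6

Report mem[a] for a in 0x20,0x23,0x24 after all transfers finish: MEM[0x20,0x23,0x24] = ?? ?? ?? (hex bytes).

MEM[0x20,0x23,0x24] = 34 4d 79

  after D0: wrote 8B at 0x09 = ec32be9b1d93f678
  after D1: wrote 4B at 0x01 = 6134011f
  after D2: wrote 6B at 0x20 = 34011f4d7995
query mem[0x20]=0x34, mem[0x23]=0x4d, mem[0x24]=0x79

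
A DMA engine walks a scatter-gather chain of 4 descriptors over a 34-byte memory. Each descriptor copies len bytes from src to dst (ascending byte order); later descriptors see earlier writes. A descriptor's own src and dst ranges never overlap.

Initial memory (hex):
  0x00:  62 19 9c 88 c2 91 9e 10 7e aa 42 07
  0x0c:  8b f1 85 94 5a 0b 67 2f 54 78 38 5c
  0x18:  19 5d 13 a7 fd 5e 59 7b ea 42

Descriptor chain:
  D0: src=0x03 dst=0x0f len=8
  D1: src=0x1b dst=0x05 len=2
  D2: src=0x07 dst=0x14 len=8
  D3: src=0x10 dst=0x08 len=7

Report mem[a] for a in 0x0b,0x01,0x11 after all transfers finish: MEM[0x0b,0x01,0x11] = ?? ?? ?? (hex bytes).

  after D0: wrote 8B at 0x0f = 88c2919e107eaa42
  after D1: wrote 2B at 0x05 = a7fd
  after D2: wrote 8B at 0x14 = 107eaa42078bf185
  after D3: wrote 7B at 0x08 = c2919e10107eaa
query mem[0x0b]=0x10, mem[0x01]=0x19, mem[0x11]=0x91

MEM[0x0b,0x01,0x11] = 10 19 91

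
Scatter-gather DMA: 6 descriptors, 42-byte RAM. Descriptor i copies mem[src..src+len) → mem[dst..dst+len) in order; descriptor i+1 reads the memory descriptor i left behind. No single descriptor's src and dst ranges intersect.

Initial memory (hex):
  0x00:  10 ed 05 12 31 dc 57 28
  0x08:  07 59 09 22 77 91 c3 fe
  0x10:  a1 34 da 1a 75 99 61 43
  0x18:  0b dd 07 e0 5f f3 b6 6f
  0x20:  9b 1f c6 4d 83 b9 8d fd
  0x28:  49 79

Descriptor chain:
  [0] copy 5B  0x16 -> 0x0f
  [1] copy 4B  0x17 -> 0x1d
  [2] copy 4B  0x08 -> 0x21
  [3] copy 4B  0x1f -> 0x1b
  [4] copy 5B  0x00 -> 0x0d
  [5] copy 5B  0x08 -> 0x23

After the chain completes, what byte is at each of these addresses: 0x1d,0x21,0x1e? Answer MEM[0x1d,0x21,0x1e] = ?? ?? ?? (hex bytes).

D0: mem[0x0f..0x13] <- [61 43 0b dd 07]
D1: mem[0x1d..0x20] <- [43 0b dd 07]
D2: mem[0x21..0x24] <- [07 59 09 22]
D3: mem[0x1b..0x1e] <- [dd 07 07 59]
D4: mem[0x0d..0x11] <- [10 ed 05 12 31]
D5: mem[0x23..0x27] <- [07 59 09 22 77]
query mem[0x1d]=0x07, mem[0x21]=0x07, mem[0x1e]=0x59

MEM[0x1d,0x21,0x1e] = 07 07 59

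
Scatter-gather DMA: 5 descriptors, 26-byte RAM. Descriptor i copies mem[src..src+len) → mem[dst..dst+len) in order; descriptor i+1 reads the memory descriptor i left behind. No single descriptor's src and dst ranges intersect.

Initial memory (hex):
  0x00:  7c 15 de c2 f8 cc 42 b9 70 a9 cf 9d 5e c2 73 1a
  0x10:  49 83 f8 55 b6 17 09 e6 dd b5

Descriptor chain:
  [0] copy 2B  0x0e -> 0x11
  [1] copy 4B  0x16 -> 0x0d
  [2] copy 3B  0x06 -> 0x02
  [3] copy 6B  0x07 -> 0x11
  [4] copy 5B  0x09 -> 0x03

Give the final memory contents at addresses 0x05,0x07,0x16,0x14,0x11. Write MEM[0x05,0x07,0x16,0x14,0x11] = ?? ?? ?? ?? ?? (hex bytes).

MEM[0x05,0x07,0x16,0x14,0x11] = 9d 09 5e cf b9

[0] 0x0e->0x11 len=2 : 73 1a
[1] 0x16->0x0d len=4 : 09 e6 dd b5
[2] 0x06->0x02 len=3 : 42 b9 70
[3] 0x07->0x11 len=6 : b9 70 a9 cf 9d 5e
[4] 0x09->0x03 len=5 : a9 cf 9d 5e 09
query mem[0x05]=0x9d, mem[0x07]=0x09, mem[0x16]=0x5e, mem[0x14]=0xcf, mem[0x11]=0xb9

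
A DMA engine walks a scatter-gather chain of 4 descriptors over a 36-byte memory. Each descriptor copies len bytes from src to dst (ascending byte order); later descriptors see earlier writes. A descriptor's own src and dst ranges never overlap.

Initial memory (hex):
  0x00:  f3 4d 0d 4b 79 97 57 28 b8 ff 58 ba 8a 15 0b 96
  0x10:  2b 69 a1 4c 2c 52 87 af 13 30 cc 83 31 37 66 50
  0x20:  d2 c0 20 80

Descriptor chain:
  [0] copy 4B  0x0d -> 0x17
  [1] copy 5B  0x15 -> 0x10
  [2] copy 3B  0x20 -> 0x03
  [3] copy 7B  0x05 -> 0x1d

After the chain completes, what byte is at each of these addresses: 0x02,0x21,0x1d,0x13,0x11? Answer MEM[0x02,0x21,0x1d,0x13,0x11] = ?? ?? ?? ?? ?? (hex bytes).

D0: mem[0x17..0x1a] <- [15 0b 96 2b]
D1: mem[0x10..0x14] <- [52 87 15 0b 96]
D2: mem[0x03..0x05] <- [d2 c0 20]
D3: mem[0x1d..0x23] <- [20 57 28 b8 ff 58 ba]
query mem[0x02]=0x0d, mem[0x21]=0xff, mem[0x1d]=0x20, mem[0x13]=0x0b, mem[0x11]=0x87

MEM[0x02,0x21,0x1d,0x13,0x11] = 0d ff 20 0b 87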